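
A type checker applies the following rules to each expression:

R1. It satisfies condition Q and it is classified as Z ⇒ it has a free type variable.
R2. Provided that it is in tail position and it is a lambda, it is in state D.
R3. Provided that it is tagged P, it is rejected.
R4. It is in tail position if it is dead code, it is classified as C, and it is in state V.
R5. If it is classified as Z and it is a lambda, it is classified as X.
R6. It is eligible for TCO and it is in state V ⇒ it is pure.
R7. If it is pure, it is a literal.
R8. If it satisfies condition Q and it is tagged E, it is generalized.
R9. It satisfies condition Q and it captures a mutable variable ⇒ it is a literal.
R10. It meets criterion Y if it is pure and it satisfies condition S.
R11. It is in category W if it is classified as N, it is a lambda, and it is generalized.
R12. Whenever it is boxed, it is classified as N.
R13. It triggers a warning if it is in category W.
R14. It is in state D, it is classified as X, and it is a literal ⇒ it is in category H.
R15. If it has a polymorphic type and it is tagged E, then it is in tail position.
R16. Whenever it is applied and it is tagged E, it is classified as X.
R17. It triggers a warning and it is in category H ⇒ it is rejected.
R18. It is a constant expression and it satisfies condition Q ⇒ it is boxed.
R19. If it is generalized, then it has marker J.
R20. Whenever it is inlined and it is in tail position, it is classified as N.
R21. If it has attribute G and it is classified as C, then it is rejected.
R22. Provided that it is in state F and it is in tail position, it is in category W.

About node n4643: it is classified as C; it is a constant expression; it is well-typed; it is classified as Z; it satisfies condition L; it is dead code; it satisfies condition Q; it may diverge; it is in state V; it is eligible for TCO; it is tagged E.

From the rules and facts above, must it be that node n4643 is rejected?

Forward chaining from the given facts derives: has a free type variable, is in tail position, is pure, is a literal, is generalized, is boxed, has marker J, is classified as N.
Rules concluding "it is rejected": R3 needs "it is tagged P"; R17 needs "it triggers a warning"; R21 needs "it has attribute G" — none of these are established.

No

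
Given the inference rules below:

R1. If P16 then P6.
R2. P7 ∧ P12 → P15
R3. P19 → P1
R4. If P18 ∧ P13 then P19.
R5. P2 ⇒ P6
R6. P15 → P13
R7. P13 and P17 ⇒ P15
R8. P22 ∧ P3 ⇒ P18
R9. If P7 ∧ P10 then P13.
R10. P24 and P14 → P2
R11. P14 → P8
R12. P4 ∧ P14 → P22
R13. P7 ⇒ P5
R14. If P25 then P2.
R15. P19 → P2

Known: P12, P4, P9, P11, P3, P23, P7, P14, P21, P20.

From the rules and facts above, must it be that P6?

P15  (by R2: P7, P12)
P13  (by R6: P15)
P22  (by R12: P4, P14)
P18  (by R8: P22, P3)
P19  (by R4: P18, P13)
P2  (by R15: P19)
P6  (by R5: P2)

Yes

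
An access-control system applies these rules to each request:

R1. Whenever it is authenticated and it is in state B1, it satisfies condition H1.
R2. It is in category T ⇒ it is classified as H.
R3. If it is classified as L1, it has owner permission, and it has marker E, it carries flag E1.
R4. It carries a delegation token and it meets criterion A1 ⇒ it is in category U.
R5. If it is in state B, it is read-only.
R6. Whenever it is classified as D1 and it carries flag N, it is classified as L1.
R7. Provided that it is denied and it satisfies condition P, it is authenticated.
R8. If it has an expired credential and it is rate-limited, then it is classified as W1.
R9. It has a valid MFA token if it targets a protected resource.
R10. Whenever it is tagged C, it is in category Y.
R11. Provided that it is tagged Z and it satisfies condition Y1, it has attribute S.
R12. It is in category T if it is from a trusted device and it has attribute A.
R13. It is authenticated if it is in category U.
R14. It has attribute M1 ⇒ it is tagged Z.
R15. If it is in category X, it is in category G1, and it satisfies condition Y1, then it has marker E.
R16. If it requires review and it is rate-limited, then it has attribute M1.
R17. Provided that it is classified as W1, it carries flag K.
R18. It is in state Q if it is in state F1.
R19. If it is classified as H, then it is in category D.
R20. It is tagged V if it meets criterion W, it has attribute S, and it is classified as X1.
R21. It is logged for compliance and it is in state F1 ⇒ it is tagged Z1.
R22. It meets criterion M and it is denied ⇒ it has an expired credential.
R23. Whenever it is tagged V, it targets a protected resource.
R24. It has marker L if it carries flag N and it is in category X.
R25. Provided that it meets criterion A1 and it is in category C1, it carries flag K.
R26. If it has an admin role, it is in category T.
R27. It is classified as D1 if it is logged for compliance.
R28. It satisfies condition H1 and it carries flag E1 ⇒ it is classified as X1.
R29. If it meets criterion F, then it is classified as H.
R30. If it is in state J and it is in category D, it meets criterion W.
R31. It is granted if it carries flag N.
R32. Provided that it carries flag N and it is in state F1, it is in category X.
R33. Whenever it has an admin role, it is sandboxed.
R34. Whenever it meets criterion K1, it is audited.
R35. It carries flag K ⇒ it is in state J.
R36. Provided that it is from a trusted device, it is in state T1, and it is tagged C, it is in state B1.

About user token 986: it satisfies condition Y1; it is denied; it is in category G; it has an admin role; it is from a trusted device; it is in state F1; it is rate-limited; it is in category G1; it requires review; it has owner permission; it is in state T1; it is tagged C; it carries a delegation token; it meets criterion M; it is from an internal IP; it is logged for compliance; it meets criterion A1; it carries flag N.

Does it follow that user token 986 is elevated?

Forward chaining from the given facts derives: is in category U, is in category Y, is authenticated, has attribute M1, is in state Q, is tagged Z1, has an expired credential, is in category T, is classified as D1, is granted, is in category X, is sandboxed, is in state B1, satisfies condition H1, is classified as H, is classified as L1, is classified as W1, is tagged Z, has marker E, carries flag K, is in category D, has marker L, is in state J, carries flag E1, has attribute S, is classified as X1, meets criterion W, is tagged V, targets a protected resource, has a valid MFA token.
No rule has "it is elevated" as its conclusion, and it is not among the given facts.

No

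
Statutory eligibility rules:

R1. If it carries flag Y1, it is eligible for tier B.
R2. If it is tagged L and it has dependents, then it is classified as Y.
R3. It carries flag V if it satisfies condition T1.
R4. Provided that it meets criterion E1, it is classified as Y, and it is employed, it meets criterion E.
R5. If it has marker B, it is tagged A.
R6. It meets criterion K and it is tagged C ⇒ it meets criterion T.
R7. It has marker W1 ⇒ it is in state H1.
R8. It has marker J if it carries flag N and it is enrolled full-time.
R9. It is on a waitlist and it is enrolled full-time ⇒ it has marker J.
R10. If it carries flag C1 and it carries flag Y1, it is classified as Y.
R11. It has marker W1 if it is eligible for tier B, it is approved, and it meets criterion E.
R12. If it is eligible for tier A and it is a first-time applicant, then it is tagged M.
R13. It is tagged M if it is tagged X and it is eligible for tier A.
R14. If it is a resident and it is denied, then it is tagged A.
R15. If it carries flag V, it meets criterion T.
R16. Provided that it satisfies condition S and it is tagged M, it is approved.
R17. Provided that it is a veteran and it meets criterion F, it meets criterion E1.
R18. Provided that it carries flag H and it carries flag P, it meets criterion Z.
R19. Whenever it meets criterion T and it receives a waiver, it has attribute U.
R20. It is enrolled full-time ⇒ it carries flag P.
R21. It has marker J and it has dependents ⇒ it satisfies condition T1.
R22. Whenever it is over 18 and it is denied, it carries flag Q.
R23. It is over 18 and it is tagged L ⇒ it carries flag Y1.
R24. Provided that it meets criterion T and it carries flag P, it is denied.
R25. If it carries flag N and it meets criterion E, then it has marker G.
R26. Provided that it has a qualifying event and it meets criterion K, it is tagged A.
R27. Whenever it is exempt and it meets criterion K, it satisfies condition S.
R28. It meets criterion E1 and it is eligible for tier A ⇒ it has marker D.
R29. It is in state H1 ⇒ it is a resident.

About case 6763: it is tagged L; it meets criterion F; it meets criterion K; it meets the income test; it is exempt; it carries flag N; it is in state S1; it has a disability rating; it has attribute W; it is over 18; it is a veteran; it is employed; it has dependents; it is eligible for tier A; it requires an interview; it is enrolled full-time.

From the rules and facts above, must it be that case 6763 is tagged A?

No

Forward chaining from the given facts derives: is classified as Y, has marker J, meets criterion E1, carries flag P, satisfies condition T1, carries flag Y1, satisfies condition S, has marker D, is eligible for tier B, carries flag V, meets criterion E, meets criterion T, is denied, has marker G, carries flag Q.
Rules concluding "it is tagged A": R5 needs "it has marker B"; R14 needs "it is a resident"; R26 needs "it has a qualifying event" — none of these are established.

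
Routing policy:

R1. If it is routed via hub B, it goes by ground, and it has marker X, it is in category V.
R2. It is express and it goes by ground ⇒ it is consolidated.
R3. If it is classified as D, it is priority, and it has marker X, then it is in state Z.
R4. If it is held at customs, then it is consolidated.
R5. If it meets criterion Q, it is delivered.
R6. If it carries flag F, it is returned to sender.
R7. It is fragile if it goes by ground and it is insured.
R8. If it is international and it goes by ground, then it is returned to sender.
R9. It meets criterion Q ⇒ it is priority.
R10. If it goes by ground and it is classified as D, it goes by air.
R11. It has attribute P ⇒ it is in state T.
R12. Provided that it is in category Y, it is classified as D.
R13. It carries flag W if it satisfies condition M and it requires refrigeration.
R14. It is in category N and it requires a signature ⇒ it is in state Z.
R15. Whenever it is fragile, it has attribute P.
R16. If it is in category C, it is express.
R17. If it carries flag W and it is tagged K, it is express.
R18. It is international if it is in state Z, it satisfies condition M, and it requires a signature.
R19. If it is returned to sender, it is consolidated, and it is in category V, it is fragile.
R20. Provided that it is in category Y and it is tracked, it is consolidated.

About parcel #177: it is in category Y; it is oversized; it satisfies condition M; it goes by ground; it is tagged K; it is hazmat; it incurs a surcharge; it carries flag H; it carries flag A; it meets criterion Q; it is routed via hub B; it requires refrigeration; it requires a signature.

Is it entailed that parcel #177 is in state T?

No

Forward chaining from the given facts derives: is delivered, is priority, is classified as D, carries flag W, is express, is consolidated, goes by air.
The only rule concluding "it is in state T" is R11, which needs "it has attribute P"; that is never established.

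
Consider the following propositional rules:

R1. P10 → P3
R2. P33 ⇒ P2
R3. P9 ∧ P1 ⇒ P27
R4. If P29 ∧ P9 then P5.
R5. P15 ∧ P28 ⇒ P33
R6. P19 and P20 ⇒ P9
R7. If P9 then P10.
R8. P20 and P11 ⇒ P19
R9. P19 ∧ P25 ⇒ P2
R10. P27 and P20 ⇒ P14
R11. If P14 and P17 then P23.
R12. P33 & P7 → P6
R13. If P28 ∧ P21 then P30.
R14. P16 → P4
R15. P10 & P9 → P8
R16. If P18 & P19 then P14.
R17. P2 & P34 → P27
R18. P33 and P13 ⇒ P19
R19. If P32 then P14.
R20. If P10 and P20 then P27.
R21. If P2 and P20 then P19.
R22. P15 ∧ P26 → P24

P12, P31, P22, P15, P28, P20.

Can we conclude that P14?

P33  (by R5: P15, P28)
P2  (by R2: P33)
P19  (by R21: P2, P20)
P9  (by R6: P19, P20)
P10  (by R7: P9)
P27  (by R20: P10, P20)
P14  (by R10: P27, P20)

Yes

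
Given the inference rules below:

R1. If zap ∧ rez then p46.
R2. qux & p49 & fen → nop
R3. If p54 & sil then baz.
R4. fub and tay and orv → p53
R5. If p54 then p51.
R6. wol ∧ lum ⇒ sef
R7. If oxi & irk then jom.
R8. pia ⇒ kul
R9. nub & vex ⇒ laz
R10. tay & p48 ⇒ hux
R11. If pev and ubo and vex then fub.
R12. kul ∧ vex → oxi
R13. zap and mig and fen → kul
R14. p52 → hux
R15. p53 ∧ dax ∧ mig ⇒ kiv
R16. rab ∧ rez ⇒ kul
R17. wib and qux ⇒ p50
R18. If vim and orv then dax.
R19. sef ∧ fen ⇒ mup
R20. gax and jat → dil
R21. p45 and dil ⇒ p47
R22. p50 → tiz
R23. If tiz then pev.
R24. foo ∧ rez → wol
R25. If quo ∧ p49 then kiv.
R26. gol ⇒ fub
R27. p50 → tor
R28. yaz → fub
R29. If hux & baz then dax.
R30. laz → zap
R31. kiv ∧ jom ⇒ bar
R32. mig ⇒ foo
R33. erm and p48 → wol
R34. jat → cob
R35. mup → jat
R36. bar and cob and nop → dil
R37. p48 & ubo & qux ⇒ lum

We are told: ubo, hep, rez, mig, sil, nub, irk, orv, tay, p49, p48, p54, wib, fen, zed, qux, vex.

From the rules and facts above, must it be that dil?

nop  (by R2: qux, p49, fen)
baz  (by R3: p54, sil)
laz  (by R9: nub, vex)
hux  (by R10: tay, p48)
p50  (by R17: wib, qux)
tiz  (by R22: p50)
pev  (by R23: tiz)
dax  (by R29: hux, baz)
zap  (by R30: laz)
foo  (by R32: mig)
lum  (by R37: p48, ubo, qux)
fub  (by R11: pev, ubo, vex)
kul  (by R13: zap, mig, fen)
wol  (by R24: foo, rez)
p53  (by R4: fub, tay, orv)
sef  (by R6: wol, lum)
oxi  (by R12: kul, vex)
kiv  (by R15: p53, dax, mig)
mup  (by R19: sef, fen)
jat  (by R35: mup)
jom  (by R7: oxi, irk)
bar  (by R31: kiv, jom)
cob  (by R34: jat)
dil  (by R36: bar, cob, nop)

Yes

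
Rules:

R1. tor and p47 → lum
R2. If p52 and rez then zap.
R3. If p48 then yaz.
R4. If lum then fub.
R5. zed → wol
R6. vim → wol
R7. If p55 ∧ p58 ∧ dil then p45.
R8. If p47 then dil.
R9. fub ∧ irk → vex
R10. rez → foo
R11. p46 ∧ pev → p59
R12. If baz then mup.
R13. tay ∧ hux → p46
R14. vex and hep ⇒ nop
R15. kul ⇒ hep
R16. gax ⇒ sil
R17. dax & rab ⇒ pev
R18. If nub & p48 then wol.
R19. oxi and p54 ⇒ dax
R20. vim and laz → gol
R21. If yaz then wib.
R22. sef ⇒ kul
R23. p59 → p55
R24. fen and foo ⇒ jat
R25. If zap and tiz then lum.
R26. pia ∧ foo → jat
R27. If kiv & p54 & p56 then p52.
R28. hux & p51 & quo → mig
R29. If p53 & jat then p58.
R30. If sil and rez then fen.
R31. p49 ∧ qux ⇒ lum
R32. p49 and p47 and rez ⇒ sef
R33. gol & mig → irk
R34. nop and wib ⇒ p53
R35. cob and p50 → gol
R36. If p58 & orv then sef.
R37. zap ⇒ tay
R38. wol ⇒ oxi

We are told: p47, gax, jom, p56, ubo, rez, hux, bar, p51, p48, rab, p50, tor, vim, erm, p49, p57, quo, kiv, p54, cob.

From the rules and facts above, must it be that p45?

lum  (by R1: tor, p47)
yaz  (by R3: p48)
fub  (by R4: lum)
wol  (by R6: vim)
dil  (by R8: p47)
foo  (by R10: rez)
sil  (by R16: gax)
wib  (by R21: yaz)
p52  (by R27: kiv, p54, p56)
mig  (by R28: hux, p51, quo)
fen  (by R30: sil, rez)
sef  (by R32: p49, p47, rez)
gol  (by R35: cob, p50)
oxi  (by R38: wol)
zap  (by R2: p52, rez)
dax  (by R19: oxi, p54)
kul  (by R22: sef)
jat  (by R24: fen, foo)
irk  (by R33: gol, mig)
tay  (by R37: zap)
vex  (by R9: fub, irk)
p46  (by R13: tay, hux)
hep  (by R15: kul)
pev  (by R17: dax, rab)
p59  (by R11: p46, pev)
nop  (by R14: vex, hep)
p55  (by R23: p59)
p53  (by R34: nop, wib)
p58  (by R29: p53, jat)
p45  (by R7: p55, p58, dil)

Yes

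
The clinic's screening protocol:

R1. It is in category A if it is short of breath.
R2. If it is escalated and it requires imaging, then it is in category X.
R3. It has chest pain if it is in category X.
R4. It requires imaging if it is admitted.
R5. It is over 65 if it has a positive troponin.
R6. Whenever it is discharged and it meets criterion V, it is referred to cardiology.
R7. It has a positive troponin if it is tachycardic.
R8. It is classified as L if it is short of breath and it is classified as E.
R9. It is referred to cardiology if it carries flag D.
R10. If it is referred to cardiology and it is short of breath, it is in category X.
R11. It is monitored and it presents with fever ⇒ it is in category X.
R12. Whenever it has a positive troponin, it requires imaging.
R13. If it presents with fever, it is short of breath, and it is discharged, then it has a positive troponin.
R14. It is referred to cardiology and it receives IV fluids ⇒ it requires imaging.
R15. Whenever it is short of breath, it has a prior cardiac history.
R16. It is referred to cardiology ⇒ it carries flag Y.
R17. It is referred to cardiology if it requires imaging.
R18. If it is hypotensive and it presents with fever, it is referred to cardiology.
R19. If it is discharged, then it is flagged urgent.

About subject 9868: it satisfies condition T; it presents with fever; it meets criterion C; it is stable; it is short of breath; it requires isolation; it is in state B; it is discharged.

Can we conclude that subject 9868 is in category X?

By R13 (it presents with fever, it is short of breath, it is discharged): it has a positive troponin.
By R12 (it has a positive troponin): it requires imaging.
By R17 (it requires imaging): it is referred to cardiology.
By R10 (it is referred to cardiology, it is short of breath): it is in category X.

Yes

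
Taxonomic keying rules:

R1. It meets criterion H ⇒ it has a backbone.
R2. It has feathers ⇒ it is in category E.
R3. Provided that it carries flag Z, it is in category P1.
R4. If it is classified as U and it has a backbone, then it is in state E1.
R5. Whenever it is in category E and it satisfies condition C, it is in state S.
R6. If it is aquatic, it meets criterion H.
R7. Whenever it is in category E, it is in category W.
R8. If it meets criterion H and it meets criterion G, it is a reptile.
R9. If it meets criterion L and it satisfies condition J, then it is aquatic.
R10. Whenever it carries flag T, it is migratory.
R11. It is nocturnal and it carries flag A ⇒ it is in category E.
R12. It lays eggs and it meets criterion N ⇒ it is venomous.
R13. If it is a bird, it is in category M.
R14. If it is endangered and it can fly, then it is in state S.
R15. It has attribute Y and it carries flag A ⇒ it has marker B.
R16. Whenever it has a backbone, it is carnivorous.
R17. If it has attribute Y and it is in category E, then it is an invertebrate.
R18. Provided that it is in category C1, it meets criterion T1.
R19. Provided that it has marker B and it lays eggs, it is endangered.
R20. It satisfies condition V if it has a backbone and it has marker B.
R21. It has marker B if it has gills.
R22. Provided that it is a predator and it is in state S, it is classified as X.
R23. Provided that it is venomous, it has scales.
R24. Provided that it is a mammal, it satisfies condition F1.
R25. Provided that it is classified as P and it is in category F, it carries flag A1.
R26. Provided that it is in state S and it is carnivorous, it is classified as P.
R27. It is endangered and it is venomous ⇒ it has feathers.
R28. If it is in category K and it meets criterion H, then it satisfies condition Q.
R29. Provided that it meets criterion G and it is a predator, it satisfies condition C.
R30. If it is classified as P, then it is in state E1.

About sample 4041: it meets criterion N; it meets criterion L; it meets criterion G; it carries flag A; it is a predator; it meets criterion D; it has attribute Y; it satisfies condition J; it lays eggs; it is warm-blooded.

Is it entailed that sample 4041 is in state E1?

By R9 (it meets criterion L, it satisfies condition J): it is aquatic.
By R12 (it lays eggs, it meets criterion N): it is venomous.
By R15 (it has attribute Y, it carries flag A): it has marker B.
By R19 (it has marker B, it lays eggs): it is endangered.
By R27 (it is endangered, it is venomous): it has feathers.
By R29 (it meets criterion G, it is a predator): it satisfies condition C.
By R2 (it has feathers): it is in category E.
By R5 (it is in category E, it satisfies condition C): it is in state S.
By R6 (it is aquatic): it meets criterion H.
By R1 (it meets criterion H): it has a backbone.
By R16 (it has a backbone): it is carnivorous.
By R26 (it is in state S, it is carnivorous): it is classified as P.
By R30 (it is classified as P): it is in state E1.

Yes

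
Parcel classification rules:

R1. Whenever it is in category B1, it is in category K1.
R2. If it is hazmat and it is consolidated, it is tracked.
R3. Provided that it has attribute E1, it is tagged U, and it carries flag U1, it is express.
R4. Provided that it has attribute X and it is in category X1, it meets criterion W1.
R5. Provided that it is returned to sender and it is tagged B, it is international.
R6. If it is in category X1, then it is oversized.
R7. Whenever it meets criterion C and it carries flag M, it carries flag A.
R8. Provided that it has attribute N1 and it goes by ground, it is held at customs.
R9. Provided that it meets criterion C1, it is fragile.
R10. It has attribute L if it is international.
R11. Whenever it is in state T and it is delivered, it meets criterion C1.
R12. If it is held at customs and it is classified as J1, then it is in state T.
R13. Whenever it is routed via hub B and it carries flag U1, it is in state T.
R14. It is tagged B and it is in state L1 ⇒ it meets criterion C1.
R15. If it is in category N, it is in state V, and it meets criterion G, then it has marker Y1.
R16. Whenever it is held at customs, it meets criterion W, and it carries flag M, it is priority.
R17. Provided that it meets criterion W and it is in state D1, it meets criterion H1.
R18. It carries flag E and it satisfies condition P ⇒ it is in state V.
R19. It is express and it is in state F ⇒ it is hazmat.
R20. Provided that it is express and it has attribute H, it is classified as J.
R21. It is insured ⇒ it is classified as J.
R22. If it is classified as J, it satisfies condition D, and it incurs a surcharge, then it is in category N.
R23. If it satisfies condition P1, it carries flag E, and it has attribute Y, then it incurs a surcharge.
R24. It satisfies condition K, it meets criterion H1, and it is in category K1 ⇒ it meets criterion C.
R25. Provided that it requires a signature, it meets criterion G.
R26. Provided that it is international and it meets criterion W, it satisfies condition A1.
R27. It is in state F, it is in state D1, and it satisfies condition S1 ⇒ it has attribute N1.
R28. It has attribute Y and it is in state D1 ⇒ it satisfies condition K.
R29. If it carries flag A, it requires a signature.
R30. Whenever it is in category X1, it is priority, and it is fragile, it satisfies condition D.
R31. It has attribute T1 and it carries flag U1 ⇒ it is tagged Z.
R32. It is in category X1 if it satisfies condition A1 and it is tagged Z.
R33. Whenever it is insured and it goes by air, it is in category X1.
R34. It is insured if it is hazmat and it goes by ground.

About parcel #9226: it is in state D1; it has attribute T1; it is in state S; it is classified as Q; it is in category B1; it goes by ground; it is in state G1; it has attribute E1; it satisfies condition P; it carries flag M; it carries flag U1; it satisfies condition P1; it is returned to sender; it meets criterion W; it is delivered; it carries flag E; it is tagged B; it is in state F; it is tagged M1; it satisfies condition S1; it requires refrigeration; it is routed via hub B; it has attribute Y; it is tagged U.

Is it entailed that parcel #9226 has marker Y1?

By R1 (it is in category B1): it is in category K1.
By R3 (it has attribute E1, it is tagged U, it carries flag U1): it is express.
By R5 (it is returned to sender, it is tagged B): it is international.
By R13 (it is routed via hub B, it carries flag U1): it is in state T.
By R17 (it meets criterion W, it is in state D1): it meets criterion H1.
By R18 (it carries flag E, it satisfies condition P): it is in state V.
By R19 (it is express, it is in state F): it is hazmat.
By R23 (it satisfies condition P1, it carries flag E, it has attribute Y): it incurs a surcharge.
By R26 (it is international, it meets criterion W): it satisfies condition A1.
By R27 (it is in state F, it is in state D1, it satisfies condition S1): it has attribute N1.
By R28 (it has attribute Y, it is in state D1): it satisfies condition K.
By R31 (it has attribute T1, it carries flag U1): it is tagged Z.
By R32 (it satisfies condition A1, it is tagged Z): it is in category X1.
By R34 (it is hazmat, it goes by ground): it is insured.
By R8 (it has attribute N1, it goes by ground): it is held at customs.
By R11 (it is in state T, it is delivered): it meets criterion C1.
By R16 (it is held at customs, it meets criterion W, it carries flag M): it is priority.
By R21 (it is insured): it is classified as J.
By R24 (it satisfies condition K, it meets criterion H1, it is in category K1): it meets criterion C.
By R7 (it meets criterion C, it carries flag M): it carries flag A.
By R9 (it meets criterion C1): it is fragile.
By R29 (it carries flag A): it requires a signature.
By R30 (it is in category X1, it is priority, it is fragile): it satisfies condition D.
By R22 (it is classified as J, it satisfies condition D, it incurs a surcharge): it is in category N.
By R25 (it requires a signature): it meets criterion G.
By R15 (it is in category N, it is in state V, it meets criterion G): it has marker Y1.

Yes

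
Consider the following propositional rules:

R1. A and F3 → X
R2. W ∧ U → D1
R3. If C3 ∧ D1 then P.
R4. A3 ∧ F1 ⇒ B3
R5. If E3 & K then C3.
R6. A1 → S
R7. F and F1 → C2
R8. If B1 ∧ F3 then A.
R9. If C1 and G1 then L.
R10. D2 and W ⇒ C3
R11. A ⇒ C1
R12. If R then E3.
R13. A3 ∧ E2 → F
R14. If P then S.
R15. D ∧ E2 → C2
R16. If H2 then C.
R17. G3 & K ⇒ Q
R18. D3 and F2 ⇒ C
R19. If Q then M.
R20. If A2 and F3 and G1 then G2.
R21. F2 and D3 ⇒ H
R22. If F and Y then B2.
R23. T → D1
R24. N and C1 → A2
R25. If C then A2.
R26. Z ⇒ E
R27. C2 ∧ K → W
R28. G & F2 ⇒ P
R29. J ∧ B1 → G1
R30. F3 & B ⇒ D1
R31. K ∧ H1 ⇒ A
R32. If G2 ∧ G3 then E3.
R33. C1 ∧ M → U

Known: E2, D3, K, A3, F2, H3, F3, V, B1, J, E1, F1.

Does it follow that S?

Forward chaining from the given facts derives: B3, A, C1, F, C, H, A2, G1, X, C2, L, G2, W.
Rules concluding S: R6 needs A1; R14 needs P — none of these are established.

No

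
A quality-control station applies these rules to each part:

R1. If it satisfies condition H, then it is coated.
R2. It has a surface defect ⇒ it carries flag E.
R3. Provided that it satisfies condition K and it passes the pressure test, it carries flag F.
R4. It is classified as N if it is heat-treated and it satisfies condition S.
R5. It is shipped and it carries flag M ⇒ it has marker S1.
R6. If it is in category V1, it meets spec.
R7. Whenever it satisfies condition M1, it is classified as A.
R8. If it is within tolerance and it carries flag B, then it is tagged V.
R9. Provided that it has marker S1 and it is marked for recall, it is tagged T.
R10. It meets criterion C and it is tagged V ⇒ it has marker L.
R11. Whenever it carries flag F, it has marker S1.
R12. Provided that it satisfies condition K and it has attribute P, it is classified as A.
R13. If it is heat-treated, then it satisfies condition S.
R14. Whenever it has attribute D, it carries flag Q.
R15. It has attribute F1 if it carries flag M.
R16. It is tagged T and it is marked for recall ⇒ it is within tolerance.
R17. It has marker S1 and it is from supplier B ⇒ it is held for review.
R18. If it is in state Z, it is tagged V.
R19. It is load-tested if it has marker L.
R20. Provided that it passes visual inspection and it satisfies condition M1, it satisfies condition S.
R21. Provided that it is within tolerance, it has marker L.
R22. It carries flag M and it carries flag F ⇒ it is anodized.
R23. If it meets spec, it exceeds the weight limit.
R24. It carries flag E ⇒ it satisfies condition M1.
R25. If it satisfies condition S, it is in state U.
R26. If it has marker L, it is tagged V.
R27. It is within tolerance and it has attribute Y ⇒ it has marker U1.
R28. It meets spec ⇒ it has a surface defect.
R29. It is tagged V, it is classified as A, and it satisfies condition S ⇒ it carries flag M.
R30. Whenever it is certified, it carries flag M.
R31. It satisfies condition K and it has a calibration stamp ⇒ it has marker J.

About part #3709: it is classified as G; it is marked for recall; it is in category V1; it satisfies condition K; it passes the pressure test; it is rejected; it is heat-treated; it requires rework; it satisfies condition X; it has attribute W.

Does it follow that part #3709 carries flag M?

Yes

By R3 (it satisfies condition K, it passes the pressure test): it carries flag F.
By R6 (it is in category V1): it meets spec.
By R11 (it carries flag F): it has marker S1.
By R13 (it is heat-treated): it satisfies condition S.
By R28 (it meets spec): it has a surface defect.
By R2 (it has a surface defect): it carries flag E.
By R9 (it has marker S1, it is marked for recall): it is tagged T.
By R16 (it is tagged T, it is marked for recall): it is within tolerance.
By R21 (it is within tolerance): it has marker L.
By R24 (it carries flag E): it satisfies condition M1.
By R26 (it has marker L): it is tagged V.
By R7 (it satisfies condition M1): it is classified as A.
By R29 (it is tagged V, it is classified as A, it satisfies condition S): it carries flag M.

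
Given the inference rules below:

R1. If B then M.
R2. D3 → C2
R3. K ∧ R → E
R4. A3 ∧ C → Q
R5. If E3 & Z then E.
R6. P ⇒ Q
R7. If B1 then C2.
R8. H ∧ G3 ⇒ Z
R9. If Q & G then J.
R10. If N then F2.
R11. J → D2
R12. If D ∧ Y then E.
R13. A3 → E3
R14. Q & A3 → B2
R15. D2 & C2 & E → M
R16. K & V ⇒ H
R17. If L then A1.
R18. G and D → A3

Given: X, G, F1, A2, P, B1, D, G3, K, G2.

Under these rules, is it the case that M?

Forward chaining from the given facts derives: Q, C2, J, D2, A3, E3, B2.
Rules concluding M: R1 needs B; R15 needs E — none of these are established.

No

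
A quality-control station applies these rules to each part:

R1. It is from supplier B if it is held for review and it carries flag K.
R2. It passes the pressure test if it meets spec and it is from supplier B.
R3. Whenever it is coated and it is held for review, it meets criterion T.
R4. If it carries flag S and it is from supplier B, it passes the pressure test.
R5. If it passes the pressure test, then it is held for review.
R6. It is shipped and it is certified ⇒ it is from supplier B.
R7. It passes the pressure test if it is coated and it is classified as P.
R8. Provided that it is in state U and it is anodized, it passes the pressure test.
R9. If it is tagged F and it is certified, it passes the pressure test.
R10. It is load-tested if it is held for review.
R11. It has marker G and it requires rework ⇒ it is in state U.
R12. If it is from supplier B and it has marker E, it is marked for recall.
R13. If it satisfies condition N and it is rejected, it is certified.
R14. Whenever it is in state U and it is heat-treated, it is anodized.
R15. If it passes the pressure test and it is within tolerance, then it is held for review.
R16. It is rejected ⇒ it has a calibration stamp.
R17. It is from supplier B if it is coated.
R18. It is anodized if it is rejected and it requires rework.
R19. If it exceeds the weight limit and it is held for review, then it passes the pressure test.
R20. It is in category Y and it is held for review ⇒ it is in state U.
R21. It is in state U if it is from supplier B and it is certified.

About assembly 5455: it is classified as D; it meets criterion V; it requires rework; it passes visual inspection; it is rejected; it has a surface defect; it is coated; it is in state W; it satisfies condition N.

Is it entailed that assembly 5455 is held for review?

Yes

By R13 (it satisfies condition N, it is rejected): it is certified.
By R17 (it is coated): it is from supplier B.
By R18 (it is rejected, it requires rework): it is anodized.
By R21 (it is from supplier B, it is certified): it is in state U.
By R8 (it is in state U, it is anodized): it passes the pressure test.
By R5 (it passes the pressure test): it is held for review.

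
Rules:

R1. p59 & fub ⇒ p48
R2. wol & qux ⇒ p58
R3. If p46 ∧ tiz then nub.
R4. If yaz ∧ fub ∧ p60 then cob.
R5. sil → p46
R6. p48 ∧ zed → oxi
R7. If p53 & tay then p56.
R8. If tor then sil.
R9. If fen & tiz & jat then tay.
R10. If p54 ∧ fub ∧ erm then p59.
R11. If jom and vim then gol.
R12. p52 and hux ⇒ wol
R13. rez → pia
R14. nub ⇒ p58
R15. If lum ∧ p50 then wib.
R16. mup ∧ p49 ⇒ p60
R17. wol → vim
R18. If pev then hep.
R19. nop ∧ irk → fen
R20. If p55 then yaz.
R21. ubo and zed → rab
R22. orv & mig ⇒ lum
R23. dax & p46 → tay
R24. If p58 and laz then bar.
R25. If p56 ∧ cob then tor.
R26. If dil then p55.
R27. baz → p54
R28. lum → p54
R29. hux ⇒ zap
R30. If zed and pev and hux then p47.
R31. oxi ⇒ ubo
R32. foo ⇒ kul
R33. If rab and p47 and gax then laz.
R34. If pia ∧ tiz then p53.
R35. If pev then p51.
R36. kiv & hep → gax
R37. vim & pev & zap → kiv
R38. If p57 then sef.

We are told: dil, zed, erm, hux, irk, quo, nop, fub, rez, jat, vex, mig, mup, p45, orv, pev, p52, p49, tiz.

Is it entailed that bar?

Yes

wol  (by R12: p52, hux)
pia  (by R13: rez)
p60  (by R16: mup, p49)
vim  (by R17: wol)
hep  (by R18: pev)
fen  (by R19: nop, irk)
lum  (by R22: orv, mig)
p55  (by R26: dil)
p54  (by R28: lum)
zap  (by R29: hux)
p47  (by R30: zed, pev, hux)
p53  (by R34: pia, tiz)
kiv  (by R37: vim, pev, zap)
tay  (by R9: fen, tiz, jat)
p59  (by R10: p54, fub, erm)
yaz  (by R20: p55)
gax  (by R36: kiv, hep)
p48  (by R1: p59, fub)
cob  (by R4: yaz, fub, p60)
oxi  (by R6: p48, zed)
p56  (by R7: p53, tay)
tor  (by R25: p56, cob)
ubo  (by R31: oxi)
sil  (by R8: tor)
rab  (by R21: ubo, zed)
laz  (by R33: rab, p47, gax)
p46  (by R5: sil)
nub  (by R3: p46, tiz)
p58  (by R14: nub)
bar  (by R24: p58, laz)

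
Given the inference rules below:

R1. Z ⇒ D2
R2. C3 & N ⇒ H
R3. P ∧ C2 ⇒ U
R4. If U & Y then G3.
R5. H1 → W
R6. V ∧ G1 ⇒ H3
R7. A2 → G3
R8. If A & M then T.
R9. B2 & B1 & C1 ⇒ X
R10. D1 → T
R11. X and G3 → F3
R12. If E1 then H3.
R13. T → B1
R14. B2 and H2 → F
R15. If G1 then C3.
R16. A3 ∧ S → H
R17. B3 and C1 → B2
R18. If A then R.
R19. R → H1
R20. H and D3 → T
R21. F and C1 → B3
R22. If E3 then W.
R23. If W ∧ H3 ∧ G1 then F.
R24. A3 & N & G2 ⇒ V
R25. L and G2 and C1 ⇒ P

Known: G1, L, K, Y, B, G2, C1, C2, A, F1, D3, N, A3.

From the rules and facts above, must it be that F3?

Yes

C3  (by R15: G1)
R  (by R18: A)
H1  (by R19: R)
V  (by R24: A3, N, G2)
P  (by R25: L, G2, C1)
H  (by R2: C3, N)
U  (by R3: P, C2)
G3  (by R4: U, Y)
W  (by R5: H1)
H3  (by R6: V, G1)
T  (by R20: H, D3)
F  (by R23: W, H3, G1)
B1  (by R13: T)
B3  (by R21: F, C1)
B2  (by R17: B3, C1)
X  (by R9: B2, B1, C1)
F3  (by R11: X, G3)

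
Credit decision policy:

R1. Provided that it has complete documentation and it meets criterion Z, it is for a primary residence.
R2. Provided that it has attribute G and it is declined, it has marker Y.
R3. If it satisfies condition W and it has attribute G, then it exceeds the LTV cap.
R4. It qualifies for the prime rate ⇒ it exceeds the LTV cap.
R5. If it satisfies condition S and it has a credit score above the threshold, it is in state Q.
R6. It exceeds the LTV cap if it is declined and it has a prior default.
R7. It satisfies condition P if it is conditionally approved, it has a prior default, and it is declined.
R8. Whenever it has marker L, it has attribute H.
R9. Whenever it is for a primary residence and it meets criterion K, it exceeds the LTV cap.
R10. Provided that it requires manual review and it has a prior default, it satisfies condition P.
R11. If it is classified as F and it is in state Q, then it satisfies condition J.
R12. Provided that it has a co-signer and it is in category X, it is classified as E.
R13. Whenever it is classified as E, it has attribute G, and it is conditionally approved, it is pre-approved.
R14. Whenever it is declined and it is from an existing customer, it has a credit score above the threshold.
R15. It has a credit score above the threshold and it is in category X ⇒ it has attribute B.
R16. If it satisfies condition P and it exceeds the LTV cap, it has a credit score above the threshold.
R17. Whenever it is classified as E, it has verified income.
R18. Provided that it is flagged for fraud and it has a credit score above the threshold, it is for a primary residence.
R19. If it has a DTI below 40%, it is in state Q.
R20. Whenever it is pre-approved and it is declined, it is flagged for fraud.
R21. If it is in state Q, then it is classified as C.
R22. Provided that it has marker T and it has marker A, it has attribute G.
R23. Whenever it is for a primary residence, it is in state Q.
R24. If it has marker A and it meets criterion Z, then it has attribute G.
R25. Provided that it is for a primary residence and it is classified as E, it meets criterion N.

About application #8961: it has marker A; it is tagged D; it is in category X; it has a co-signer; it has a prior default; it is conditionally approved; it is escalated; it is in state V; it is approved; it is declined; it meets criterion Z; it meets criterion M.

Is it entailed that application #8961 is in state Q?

Yes

By R6 (it is declined, it has a prior default): it exceeds the LTV cap.
By R7 (it is conditionally approved, it has a prior default, it is declined): it satisfies condition P.
By R12 (it has a co-signer, it is in category X): it is classified as E.
By R16 (it satisfies condition P, it exceeds the LTV cap): it has a credit score above the threshold.
By R24 (it has marker A, it meets criterion Z): it has attribute G.
By R13 (it is classified as E, it has attribute G, it is conditionally approved): it is pre-approved.
By R20 (it is pre-approved, it is declined): it is flagged for fraud.
By R18 (it is flagged for fraud, it has a credit score above the threshold): it is for a primary residence.
By R23 (it is for a primary residence): it is in state Q.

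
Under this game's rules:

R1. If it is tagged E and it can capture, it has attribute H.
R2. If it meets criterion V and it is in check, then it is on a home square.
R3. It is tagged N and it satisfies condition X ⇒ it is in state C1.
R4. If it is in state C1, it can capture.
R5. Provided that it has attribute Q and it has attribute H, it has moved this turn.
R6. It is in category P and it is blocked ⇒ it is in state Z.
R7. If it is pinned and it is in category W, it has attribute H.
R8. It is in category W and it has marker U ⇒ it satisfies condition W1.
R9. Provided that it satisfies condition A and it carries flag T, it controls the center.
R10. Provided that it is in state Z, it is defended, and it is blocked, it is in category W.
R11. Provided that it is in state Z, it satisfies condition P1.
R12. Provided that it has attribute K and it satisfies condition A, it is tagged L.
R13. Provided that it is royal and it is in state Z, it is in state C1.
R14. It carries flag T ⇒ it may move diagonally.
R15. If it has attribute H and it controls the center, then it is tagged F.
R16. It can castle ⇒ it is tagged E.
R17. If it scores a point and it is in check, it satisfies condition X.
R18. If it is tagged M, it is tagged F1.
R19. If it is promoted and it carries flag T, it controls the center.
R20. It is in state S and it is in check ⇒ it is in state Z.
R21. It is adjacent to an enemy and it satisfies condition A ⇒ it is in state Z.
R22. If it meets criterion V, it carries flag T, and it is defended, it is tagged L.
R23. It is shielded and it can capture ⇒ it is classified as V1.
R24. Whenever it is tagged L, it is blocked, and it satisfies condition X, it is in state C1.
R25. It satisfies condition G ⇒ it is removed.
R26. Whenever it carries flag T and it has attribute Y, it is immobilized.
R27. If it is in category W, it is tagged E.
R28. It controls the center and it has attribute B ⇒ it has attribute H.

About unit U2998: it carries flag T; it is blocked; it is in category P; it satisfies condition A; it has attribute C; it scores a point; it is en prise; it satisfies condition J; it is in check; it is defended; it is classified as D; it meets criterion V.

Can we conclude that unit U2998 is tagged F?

Yes

By R6 (it is in category P, it is blocked): it is in state Z.
By R9 (it satisfies condition A, it carries flag T): it controls the center.
By R10 (it is in state Z, it is defended, it is blocked): it is in category W.
By R17 (it scores a point, it is in check): it satisfies condition X.
By R22 (it meets criterion V, it carries flag T, it is defended): it is tagged L.
By R24 (it is tagged L, it is blocked, it satisfies condition X): it is in state C1.
By R27 (it is in category W): it is tagged E.
By R4 (it is in state C1): it can capture.
By R1 (it is tagged E, it can capture): it has attribute H.
By R15 (it has attribute H, it controls the center): it is tagged F.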